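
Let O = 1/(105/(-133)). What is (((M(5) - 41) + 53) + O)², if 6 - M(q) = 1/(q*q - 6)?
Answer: 22600516/81225 ≈ 278.25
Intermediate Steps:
O = -19/15 (O = 1/(105*(-1/133)) = 1/(-15/19) = -19/15 ≈ -1.2667)
M(q) = 6 - 1/(-6 + q²) (M(q) = 6 - 1/(q*q - 6) = 6 - 1/(q² - 6) = 6 - 1/(-6 + q²))
(((M(5) - 41) + 53) + O)² = ((((-37 + 6*5²)/(-6 + 5²) - 41) + 53) - 19/15)² = ((((-37 + 6*25)/(-6 + 25) - 41) + 53) - 19/15)² = ((((-37 + 150)/19 - 41) + 53) - 19/15)² = ((((1/19)*113 - 41) + 53) - 19/15)² = (((113/19 - 41) + 53) - 19/15)² = ((-666/19 + 53) - 19/15)² = (341/19 - 19/15)² = (4754/285)² = 22600516/81225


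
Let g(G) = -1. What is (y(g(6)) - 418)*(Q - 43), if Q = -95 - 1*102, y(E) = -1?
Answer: 100560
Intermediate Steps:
Q = -197 (Q = -95 - 102 = -197)
(y(g(6)) - 418)*(Q - 43) = (-1 - 418)*(-197 - 43) = -419*(-240) = 100560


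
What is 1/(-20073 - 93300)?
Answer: -1/113373 ≈ -8.8204e-6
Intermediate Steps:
1/(-20073 - 93300) = 1/(-113373) = -1/113373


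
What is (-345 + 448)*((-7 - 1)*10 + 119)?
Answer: 4017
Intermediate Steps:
(-345 + 448)*((-7 - 1)*10 + 119) = 103*(-8*10 + 119) = 103*(-80 + 119) = 103*39 = 4017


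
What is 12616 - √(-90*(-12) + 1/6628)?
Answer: 12616 - 17*√41042233/3314 ≈ 12583.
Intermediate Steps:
12616 - √(-90*(-12) + 1/6628) = 12616 - √(1080 + 1/6628) = 12616 - √(7158241/6628) = 12616 - 17*√41042233/3314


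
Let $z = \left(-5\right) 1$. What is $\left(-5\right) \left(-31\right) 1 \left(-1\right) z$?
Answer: $775$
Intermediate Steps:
$z = -5$
$\left(-5\right) \left(-31\right) 1 \left(-1\right) z = \left(-5\right) \left(-31\right) 1 \left(-1\right) \left(-5\right) = 155 \left(\left(-1\right) \left(-5\right)\right) = 155 \cdot 5 = 775$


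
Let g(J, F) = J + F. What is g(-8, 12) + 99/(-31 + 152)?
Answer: 53/11 ≈ 4.8182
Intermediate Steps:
g(J, F) = F + J
g(-8, 12) + 99/(-31 + 152) = (12 - 8) + 99/(-31 + 152) = 4 + 99/121 = 4 + (1/121)*99 = 4 + 9/11 = 53/11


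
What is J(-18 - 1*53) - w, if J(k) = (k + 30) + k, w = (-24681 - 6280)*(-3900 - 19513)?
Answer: -724890005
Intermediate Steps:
w = 724889893 (w = -30961*(-23413) = 724889893)
J(k) = 30 + 2*k (J(k) = (30 + k) + k = 30 + 2*k)
J(-18 - 1*53) - w = (30 + 2*(-18 - 1*53)) - 1*724889893 = (30 + 2*(-18 - 53)) - 724889893 = (30 + 2*(-71)) - 724889893 = (30 - 142) - 724889893 = -112 - 724889893 = -724890005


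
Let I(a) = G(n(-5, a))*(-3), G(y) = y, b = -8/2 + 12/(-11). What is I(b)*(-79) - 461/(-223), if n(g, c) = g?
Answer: -263794/223 ≈ -1182.9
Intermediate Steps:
b = -56/11 (b = -8*½ + 12*(-1/11) = -4 - 12/11 = -56/11 ≈ -5.0909)
I(a) = 15 (I(a) = -5*(-3) = 15)
I(b)*(-79) - 461/(-223) = 15*(-79) - 461/(-223) = -1185 - 461*(-1/223) = -1185 + 461/223 = -263794/223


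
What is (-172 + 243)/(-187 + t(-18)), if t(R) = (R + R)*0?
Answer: -71/187 ≈ -0.37968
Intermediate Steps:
t(R) = 0 (t(R) = (2*R)*0 = 0)
(-172 + 243)/(-187 + t(-18)) = (-172 + 243)/(-187 + 0) = 71/(-187) = 71*(-1/187) = -71/187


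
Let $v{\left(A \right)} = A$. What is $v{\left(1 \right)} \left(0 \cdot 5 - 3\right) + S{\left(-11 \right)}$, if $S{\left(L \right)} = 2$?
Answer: $-1$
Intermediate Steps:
$v{\left(1 \right)} \left(0 \cdot 5 - 3\right) + S{\left(-11 \right)} = 1 \left(0 \cdot 5 - 3\right) + 2 = 1 \left(0 - 3\right) + 2 = 1 \left(-3\right) + 2 = -3 + 2 = -1$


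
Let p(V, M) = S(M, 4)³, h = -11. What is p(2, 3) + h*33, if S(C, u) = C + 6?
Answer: 366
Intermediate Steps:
S(C, u) = 6 + C
p(V, M) = (6 + M)³
p(2, 3) + h*33 = (6 + 3)³ - 11*33 = 9³ - 363 = 729 - 363 = 366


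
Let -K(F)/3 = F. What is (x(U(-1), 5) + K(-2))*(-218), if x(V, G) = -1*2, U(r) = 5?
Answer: -872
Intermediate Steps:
K(F) = -3*F
x(V, G) = -2
(x(U(-1), 5) + K(-2))*(-218) = (-2 - 3*(-2))*(-218) = (-2 + 6)*(-218) = 4*(-218) = -872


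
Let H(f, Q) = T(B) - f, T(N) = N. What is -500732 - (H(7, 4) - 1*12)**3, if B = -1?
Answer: -492732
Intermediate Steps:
H(f, Q) = -1 - f
-500732 - (H(7, 4) - 1*12)**3 = -500732 - ((-1 - 1*7) - 1*12)**3 = -500732 - ((-1 - 7) - 12)**3 = -500732 - (-8 - 12)**3 = -500732 - 1*(-20)**3 = -500732 - 1*(-8000) = -500732 + 8000 = -492732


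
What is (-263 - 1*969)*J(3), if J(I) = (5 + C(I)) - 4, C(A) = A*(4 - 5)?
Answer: 2464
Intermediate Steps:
C(A) = -A (C(A) = A*(-1) = -A)
J(I) = 1 - I (J(I) = (5 - I) - 4 = 1 - I)
(-263 - 1*969)*J(3) = (-263 - 1*969)*(1 - 1*3) = (-263 - 969)*(1 - 3) = -1232*(-2) = 2464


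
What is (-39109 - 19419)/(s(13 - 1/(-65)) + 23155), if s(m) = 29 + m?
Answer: -1902160/753903 ≈ -2.5231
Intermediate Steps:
(-39109 - 19419)/(s(13 - 1/(-65)) + 23155) = (-39109 - 19419)/((29 + (13 - 1/(-65))) + 23155) = -58528/((29 + (13 - 1*(-1/65))) + 23155) = -58528/((29 + (13 + 1/65)) + 23155) = -58528/((29 + 846/65) + 23155) = -58528/(2731/65 + 23155) = -58528/1507806/65 = -58528*65/1507806 = -1902160/753903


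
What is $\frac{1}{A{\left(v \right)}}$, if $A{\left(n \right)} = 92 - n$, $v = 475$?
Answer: $- \frac{1}{383} \approx -0.002611$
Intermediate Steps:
$\frac{1}{A{\left(v \right)}} = \frac{1}{92 - 475} = \frac{1}{-383} = - \frac{1}{383}$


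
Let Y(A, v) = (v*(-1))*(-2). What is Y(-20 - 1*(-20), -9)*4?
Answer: -72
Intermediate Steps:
Y(A, v) = 2*v (Y(A, v) = -v*(-2) = 2*v)
Y(-20 - 1*(-20), -9)*4 = (2*(-9))*4 = -18*4 = -72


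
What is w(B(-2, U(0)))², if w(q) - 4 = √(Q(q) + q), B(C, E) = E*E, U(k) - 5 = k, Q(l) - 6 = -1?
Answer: (4 + √30)² ≈ 89.818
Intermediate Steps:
Q(l) = 5 (Q(l) = 6 - 1 = 5)
U(k) = 5 + k
B(C, E) = E²
w(q) = 4 + √(5 + q)
w(B(-2, U(0)))² = (4 + √(5 + (5 + 0)²))² = (4 + √(5 + 5²))² = (4 + √(5 + 25))² = (4 + √30)²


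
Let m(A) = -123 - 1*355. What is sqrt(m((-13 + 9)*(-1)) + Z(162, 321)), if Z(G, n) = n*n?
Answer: sqrt(102563) ≈ 320.25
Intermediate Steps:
Z(G, n) = n**2
m(A) = -478 (m(A) = -123 - 355 = -478)
sqrt(m((-13 + 9)*(-1)) + Z(162, 321)) = sqrt(-478 + 321**2) = sqrt(-478 + 103041) = sqrt(102563)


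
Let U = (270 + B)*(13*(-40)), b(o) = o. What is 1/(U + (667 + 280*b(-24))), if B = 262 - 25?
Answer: -1/269693 ≈ -3.7079e-6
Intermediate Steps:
B = 237
U = -263640 (U = (270 + 237)*(13*(-40)) = 507*(-520) = -263640)
1/(U + (667 + 280*b(-24))) = 1/(-263640 + (667 + 280*(-24))) = 1/(-263640 + (667 - 6720)) = 1/(-263640 - 6053) = 1/(-269693) = -1/269693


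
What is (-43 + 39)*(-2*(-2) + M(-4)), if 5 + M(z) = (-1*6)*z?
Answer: -92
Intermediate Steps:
M(z) = -5 - 6*z (M(z) = -5 + (-1*6)*z = -5 - 6*z)
(-43 + 39)*(-2*(-2) + M(-4)) = (-43 + 39)*(-2*(-2) + (-5 - 6*(-4))) = -4*(4 + (-5 + 24)) = -4*(4 + 19) = -4*23 = -92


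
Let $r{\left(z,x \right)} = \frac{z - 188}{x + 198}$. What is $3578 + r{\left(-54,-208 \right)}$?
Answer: $\frac{18011}{5} \approx 3602.2$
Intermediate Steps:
$r{\left(z,x \right)} = \frac{-188 + z}{198 + x}$
$3578 + r{\left(-54,-208 \right)} = 3578 + \frac{-188 - 54}{198 - 208} = 3578 + \frac{1}{-10} \left(-242\right) = 3578 - - \frac{121}{5} = 3578 + \frac{121}{5} = \frac{18011}{5}$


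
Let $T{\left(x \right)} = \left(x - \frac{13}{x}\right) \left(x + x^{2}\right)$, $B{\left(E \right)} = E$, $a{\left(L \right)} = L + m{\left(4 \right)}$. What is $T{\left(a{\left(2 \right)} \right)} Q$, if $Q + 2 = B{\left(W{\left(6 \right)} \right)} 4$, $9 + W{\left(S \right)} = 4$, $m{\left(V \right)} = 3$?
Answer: $-1584$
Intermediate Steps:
$W{\left(S \right)} = -5$ ($W{\left(S \right)} = -9 + 4 = -5$)
$a{\left(L \right)} = 3 + L$ ($a{\left(L \right)} = L + 3 = 3 + L$)
$T{\left(x \right)} = \left(x + x^{2}\right) \left(x - \frac{13}{x}\right)$
$Q = -22$ ($Q = -2 - 20 = -22$)
$T{\left(a{\left(2 \right)} \right)} Q = \left(-13 + \left(3 + 2\right)^{2} + \left(3 + 2\right)^{3} - 13 \left(3 + 2\right)\right) \left(-22\right) = \left(-13 + 5^{2} + 5^{3} - 65\right) \left(-22\right) = \left(-13 + 25 + 125 - 65\right) \left(-22\right) = 72 \left(-22\right) = -1584$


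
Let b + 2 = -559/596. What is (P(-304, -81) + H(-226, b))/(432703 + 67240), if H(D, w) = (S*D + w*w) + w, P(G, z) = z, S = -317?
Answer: 25421634581/177587752688 ≈ 0.14315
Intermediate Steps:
b = -1751/596 (b = -2 - 559/596 = -1751/596 ≈ -2.9379)
H(D, w) = w + w**2 - 317*D (H(D, w) = (-317*D + w*w) + w = (-317*D + w**2) + w = (w**2 - 317*D) + w = w + w**2 - 317*D)
(P(-304, -81) + H(-226, b))/(432703 + 67240) = (-81 + (-1751/596 + (-1751/596)**2 - 317*(-226)))/(432703 + 67240) = (-81 + (-1751/596 + 3066001/355216 + 71642))/499943 = (-81 + 25450407077/355216)*(1/499943) = (25421634581/355216)*(1/499943) = 25421634581/177587752688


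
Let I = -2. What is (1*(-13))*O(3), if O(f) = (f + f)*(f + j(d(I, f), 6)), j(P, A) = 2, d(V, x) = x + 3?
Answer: -390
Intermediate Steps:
d(V, x) = 3 + x
O(f) = 2*f*(2 + f) (O(f) = (f + f)*(f + 2) = (2*f)*(2 + f) = 2*f*(2 + f))
(1*(-13))*O(3) = (1*(-13))*(2*3*(2 + 3)) = -26*3*5 = -13*30 = -390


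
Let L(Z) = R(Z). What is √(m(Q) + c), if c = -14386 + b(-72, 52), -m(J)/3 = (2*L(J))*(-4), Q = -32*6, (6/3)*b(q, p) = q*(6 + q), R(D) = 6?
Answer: I*√11866 ≈ 108.93*I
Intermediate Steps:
b(q, p) = q*(6 + q)/2 (b(q, p) = (q*(6 + q))/2 = q*(6 + q)/2)
L(Z) = 6
Q = -192
m(J) = 144 (m(J) = -3*2*6*(-4) = -36*(-4) = -3*(-48) = 144)
c = -12010 (c = -14386 + (½)*(-72)*(6 - 72) = -14386 + (½)*(-72)*(-66) = -14386 + 2376 = -12010)
√(m(Q) + c) = √(144 - 12010) = √(-11866) = I*√11866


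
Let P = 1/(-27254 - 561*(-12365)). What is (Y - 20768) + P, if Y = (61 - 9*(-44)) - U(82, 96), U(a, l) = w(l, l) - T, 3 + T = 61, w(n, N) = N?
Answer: -6998681933774/343932475 ≈ -20349.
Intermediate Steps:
T = 58 (T = -3 + 61 = 58)
P = 1/343932475 (P = -1/12365/(-27815) = -1/27815*(-1/12365) = 1/343932475 ≈ 2.9075e-9)
U(a, l) = -58 + l (U(a, l) = l - 1*58 = l - 58 = -58 + l)
Y = 419 (Y = (61 - 9*(-44)) - (-58 + 96) = (61 + 396) - 1*38 = 457 - 38 = 419)
(Y - 20768) + P = (419 - 20768) + 1/343932475 = -20349 + 1/343932475 = -6998681933774/343932475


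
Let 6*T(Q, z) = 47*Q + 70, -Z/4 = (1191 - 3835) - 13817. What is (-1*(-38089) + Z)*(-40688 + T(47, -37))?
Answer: -25136092117/6 ≈ -4.1893e+9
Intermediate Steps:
Z = 65844 (Z = -4*((1191 - 3835) - 13817) = -4*(-2644 - 13817) = -4*(-16461) = 65844)
T(Q, z) = 35/3 + 47*Q/6 (T(Q, z) = (47*Q + 70)/6 = (70 + 47*Q)/6 = 35/3 + 47*Q/6)
(-1*(-38089) + Z)*(-40688 + T(47, -37)) = (-1*(-38089) + 65844)*(-40688 + (35/3 + (47/6)*47)) = (38089 + 65844)*(-40688 + (35/3 + 2209/6)) = 103933*(-40688 + 2279/6) = 103933*(-241849/6) = -25136092117/6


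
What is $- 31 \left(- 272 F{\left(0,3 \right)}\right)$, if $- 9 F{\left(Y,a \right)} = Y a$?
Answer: $0$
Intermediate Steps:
$F{\left(Y,a \right)} = - \frac{Y a}{9}$
$- 31 \left(- 272 F{\left(0,3 \right)}\right) = - 31 \left(- 272 \left(\left(- \frac{1}{9}\right) 0 \cdot 3\right)\right) = - 31 \left(\left(-272\right) 0\right) = \left(-31\right) 0 = 0$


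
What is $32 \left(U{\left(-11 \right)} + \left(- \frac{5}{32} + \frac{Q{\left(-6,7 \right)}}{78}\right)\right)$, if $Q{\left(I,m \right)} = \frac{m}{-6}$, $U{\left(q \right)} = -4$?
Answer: $- \frac{15617}{117} \approx -133.48$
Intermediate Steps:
$Q{\left(I,m \right)} = - \frac{m}{6}$ ($Q{\left(I,m \right)} = m \left(- \frac{1}{6}\right) = - \frac{m}{6}$)
$32 \left(U{\left(-11 \right)} + \left(- \frac{5}{32} + \frac{Q{\left(-6,7 \right)}}{78}\right)\right) = 32 \left(-4 - \left(\frac{5}{32} - \frac{\left(- \frac{1}{6}\right) 7}{78}\right)\right) = 32 \left(-4 - \frac{641}{3744}\right) = 32 \left(- \frac{15617}{3744}\right) = - \frac{15617}{117}$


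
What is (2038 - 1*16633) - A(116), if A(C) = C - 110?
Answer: -14601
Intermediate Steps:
A(C) = -110 + C
(2038 - 1*16633) - A(116) = (2038 - 1*16633) - (-110 + 116) = (2038 - 16633) - 1*6 = -14595 - 6 = -14601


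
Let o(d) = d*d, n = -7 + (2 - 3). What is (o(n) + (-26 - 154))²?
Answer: 13456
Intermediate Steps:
n = -8 (n = -7 - 1 = -8)
o(d) = d²
(o(n) + (-26 - 154))² = ((-8)² + (-26 - 154))² = (64 - 180)² = (-116)² = 13456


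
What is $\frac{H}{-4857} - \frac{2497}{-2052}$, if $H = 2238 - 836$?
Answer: $\frac{3083675}{3322188} \approx 0.92821$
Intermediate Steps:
$H = 1402$
$\frac{H}{-4857} - \frac{2497}{-2052} = \frac{1402}{-4857} - \frac{2497}{-2052} = 1402 \left(- \frac{1}{4857}\right) - - \frac{2497}{2052} = - \frac{1402}{4857} + \frac{2497}{2052} = \frac{3083675}{3322188}$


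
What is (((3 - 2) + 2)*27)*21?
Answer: 1701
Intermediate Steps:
(((3 - 2) + 2)*27)*21 = ((1 + 2)*27)*21 = (3*27)*21 = 81*21 = 1701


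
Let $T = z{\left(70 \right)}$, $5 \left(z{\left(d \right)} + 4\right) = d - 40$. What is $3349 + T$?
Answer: $3351$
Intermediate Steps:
$z{\left(d \right)} = -12 + \frac{d}{5}$ ($z{\left(d \right)} = -4 + \frac{d - 40}{5} = -4 + \frac{-40 + d}{5} = -4 + \left(-8 + \frac{d}{5}\right) = -12 + \frac{d}{5}$)
$T = 2$ ($T = -12 + \frac{1}{5} \cdot 70 = -12 + 14 = 2$)
$3349 + T = 3349 + 2 = 3351$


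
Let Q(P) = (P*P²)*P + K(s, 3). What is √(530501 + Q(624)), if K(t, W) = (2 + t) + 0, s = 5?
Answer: 2*√37903549971 ≈ 3.8938e+5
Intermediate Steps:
K(t, W) = 2 + t
Q(P) = 7 + P⁴ (Q(P) = (P*P²)*P + (2 + 5) = P³*P + 7 = P⁴ + 7 = 7 + P⁴)
√(530501 + Q(624)) = √(530501 + (7 + 624⁴)) = √(530501 + (7 + 151613669376)) = √(530501 + 151613669383) = √151614199884 = 2*√37903549971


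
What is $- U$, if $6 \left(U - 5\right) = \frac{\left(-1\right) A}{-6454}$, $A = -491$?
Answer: $- \frac{193129}{38724} \approx -4.9873$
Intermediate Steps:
$U = \frac{193129}{38724}$ ($U = 5 + \frac{\left(-1\right) \left(-491\right) \frac{1}{-6454}}{6} = 5 + \frac{491 \left(- \frac{1}{6454}\right)}{6} = 5 + \frac{1}{6} \left(- \frac{491}{6454}\right) = 5 - \frac{491}{38724} = \frac{193129}{38724} \approx 4.9873$)
$- U = \left(-1\right) \frac{193129}{38724} = - \frac{193129}{38724}$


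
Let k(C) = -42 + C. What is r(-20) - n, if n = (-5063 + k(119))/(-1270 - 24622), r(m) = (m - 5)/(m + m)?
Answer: 22393/51784 ≈ 0.43243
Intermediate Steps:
r(m) = (-5 + m)/(2*m) (r(m) = (-5 + m)/((2*m)) = (-5 + m)*(1/(2*m)) = (-5 + m)/(2*m))
n = 2493/12946 (n = (-5063 + (-42 + 119))/(-1270 - 24622) = (-5063 + 77)/(-25892) = -4986*(-1/25892) = 2493/12946 ≈ 0.19257)
r(-20) - n = (½)*(-5 - 20)/(-20) - 1*2493/12946 = (½)*(-1/20)*(-25) - 2493/12946 = 5/8 - 2493/12946 = 22393/51784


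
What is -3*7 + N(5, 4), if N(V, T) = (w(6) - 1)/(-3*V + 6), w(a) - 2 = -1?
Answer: -21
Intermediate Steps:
w(a) = 1 (w(a) = 2 - 1 = 1)
N(V, T) = 0 (N(V, T) = (1 - 1)/(-3*V + 6) = 0/(6 - 3*V) = 0)
-3*7 + N(5, 4) = -3*7 + 0 = -21 + 0 = -21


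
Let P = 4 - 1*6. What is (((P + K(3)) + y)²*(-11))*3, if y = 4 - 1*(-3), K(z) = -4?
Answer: -33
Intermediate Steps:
y = 7 (y = 4 + 3 = 7)
P = -2 (P = 4 - 6 = -2)
(((P + K(3)) + y)²*(-11))*3 = (((-2 - 4) + 7)²*(-11))*3 = ((-6 + 7)²*(-11))*3 = (1²*(-11))*3 = (1*(-11))*3 = -11*3 = -33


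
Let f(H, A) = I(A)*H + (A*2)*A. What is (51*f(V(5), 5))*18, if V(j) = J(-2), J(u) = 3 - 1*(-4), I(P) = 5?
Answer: 78030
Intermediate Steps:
J(u) = 7 (J(u) = 3 + 4 = 7)
V(j) = 7
f(H, A) = 2*A² + 5*H (f(H, A) = 5*H + (A*2)*A = 5*H + (2*A)*A = 5*H + 2*A² = 2*A² + 5*H)
(51*f(V(5), 5))*18 = (51*(2*5² + 5*7))*18 = (51*(2*25 + 35))*18 = (51*(50 + 35))*18 = (51*85)*18 = 4335*18 = 78030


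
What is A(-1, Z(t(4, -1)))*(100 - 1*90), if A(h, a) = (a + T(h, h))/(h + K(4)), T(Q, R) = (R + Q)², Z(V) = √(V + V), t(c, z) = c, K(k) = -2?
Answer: -40/3 - 20*√2/3 ≈ -22.761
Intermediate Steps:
Z(V) = √2*√V (Z(V) = √(2*V) = √2*√V)
T(Q, R) = (Q + R)²
A(h, a) = (a + 4*h²)/(-2 + h) (A(h, a) = (a + (h + h)²)/(h - 2) = (a + (2*h)²)/(-2 + h) = (a + 4*h²)/(-2 + h))
A(-1, Z(t(4, -1)))*(100 - 1*90) = ((√2*√4 + 4*(-1)²)/(-2 - 1))*(100 - 1*90) = ((√2*2 + 4*1)/(-3))*(100 - 90) = -(2*√2 + 4)/3*10 = -(4 + 2*√2)/3*10 = (-4/3 - 2*√2/3)*10 = -40/3 - 20*√2/3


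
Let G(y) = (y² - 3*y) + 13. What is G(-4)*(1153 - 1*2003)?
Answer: -34850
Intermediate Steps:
G(y) = 13 + y² - 3*y
G(-4)*(1153 - 1*2003) = (13 + (-4)² - 3*(-4))*(1153 - 1*2003) = (13 + 16 + 12)*(1153 - 2003) = 41*(-850) = -34850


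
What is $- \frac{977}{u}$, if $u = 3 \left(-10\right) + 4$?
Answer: $\frac{977}{26} \approx 37.577$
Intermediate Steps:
$u = -26$ ($u = -30 + 4 = -26$)
$- \frac{977}{u} = - \frac{977}{-26} = \left(-977\right) \left(- \frac{1}{26}\right) = \frac{977}{26}$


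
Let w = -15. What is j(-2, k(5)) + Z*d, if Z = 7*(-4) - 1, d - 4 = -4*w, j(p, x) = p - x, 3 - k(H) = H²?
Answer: -1836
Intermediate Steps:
k(H) = 3 - H²
d = 64 (d = 4 - 4*(-15) = 4 + 60 = 64)
Z = -29 (Z = -28 - 1 = -29)
j(-2, k(5)) + Z*d = (-2 - (3 - 1*5²)) - 29*64 = (-2 - (3 - 1*25)) - 1856 = (-2 - (3 - 25)) - 1856 = (-2 - 1*(-22)) - 1856 = (-2 + 22) - 1856 = 20 - 1856 = -1836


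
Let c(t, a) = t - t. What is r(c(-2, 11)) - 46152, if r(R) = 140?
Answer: -46012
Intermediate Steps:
c(t, a) = 0
r(c(-2, 11)) - 46152 = 140 - 46152 = -46012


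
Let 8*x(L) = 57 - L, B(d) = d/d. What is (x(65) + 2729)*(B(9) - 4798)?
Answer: -13086216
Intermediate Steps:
B(d) = 1
x(L) = 57/8 - L/8 (x(L) = (57 - L)/8 = 57/8 - L/8)
(x(65) + 2729)*(B(9) - 4798) = ((57/8 - 1/8*65) + 2729)*(1 - 4798) = ((57/8 - 65/8) + 2729)*(-4797) = (-1 + 2729)*(-4797) = 2728*(-4797) = -13086216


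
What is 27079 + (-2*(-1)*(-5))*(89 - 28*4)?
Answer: 27309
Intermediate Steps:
27079 + (-2*(-1)*(-5))*(89 - 28*4) = 27079 + (2*(-5))*(89 - 112) = 27079 - 10*(-23) = 27079 + 230 = 27309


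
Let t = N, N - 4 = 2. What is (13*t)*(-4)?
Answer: -312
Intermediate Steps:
N = 6 (N = 4 + 2 = 6)
t = 6
(13*t)*(-4) = (13*6)*(-4) = 78*(-4) = -312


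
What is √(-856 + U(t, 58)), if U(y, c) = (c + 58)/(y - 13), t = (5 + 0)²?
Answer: I*√7617/3 ≈ 29.092*I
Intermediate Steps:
t = 25 (t = 5² = 25)
U(y, c) = (58 + c)/(-13 + y)
√(-856 + U(t, 58)) = √(-856 + (58 + 58)/(-13 + 25)) = √(-856 + 116/12) = √(-856 + (1/12)*116) = √(-856 + 29/3) = √(-2539/3) = I*√7617/3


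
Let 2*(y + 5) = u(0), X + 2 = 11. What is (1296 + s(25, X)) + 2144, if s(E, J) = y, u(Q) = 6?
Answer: 3438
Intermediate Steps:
X = 9 (X = -2 + 11 = 9)
y = -2 (y = -5 + (½)*6 = -5 + 3 = -2)
s(E, J) = -2
(1296 + s(25, X)) + 2144 = (1296 - 2) + 2144 = 1294 + 2144 = 3438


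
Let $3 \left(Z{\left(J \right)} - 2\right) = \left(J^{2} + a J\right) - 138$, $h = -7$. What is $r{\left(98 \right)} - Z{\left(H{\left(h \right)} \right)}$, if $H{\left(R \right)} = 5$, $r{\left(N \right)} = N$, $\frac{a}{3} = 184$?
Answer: $- \frac{2359}{3} \approx -786.33$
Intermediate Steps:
$a = 552$ ($a = 3 \cdot 184 = 552$)
$Z{\left(J \right)} = -44 + 184 J + \frac{J^{2}}{3}$ ($Z{\left(J \right)} = 2 + \frac{\left(J^{2} + 552 J\right) - 138}{3} = 2 + \frac{-138 + J^{2} + 552 J}{3} = 2 + \left(-46 + 184 J + \frac{J^{2}}{3}\right) = -44 + 184 J + \frac{J^{2}}{3}$)
$r{\left(98 \right)} - Z{\left(H{\left(h \right)} \right)} = 98 - \left(-44 + 184 \cdot 5 + \frac{5^{2}}{3}\right) = 98 - \left(-44 + 920 + \frac{1}{3} \cdot 25\right) = 98 - \left(-44 + 920 + \frac{25}{3}\right) = 98 - \frac{2653}{3} = - \frac{2359}{3}$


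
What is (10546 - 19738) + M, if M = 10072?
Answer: 880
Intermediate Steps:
(10546 - 19738) + M = (10546 - 19738) + 10072 = -9192 + 10072 = 880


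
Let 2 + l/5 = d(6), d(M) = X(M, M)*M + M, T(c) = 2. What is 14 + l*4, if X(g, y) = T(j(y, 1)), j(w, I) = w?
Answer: 334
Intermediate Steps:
X(g, y) = 2
d(M) = 3*M (d(M) = 2*M + M = 3*M)
l = 80 (l = -10 + 5*(3*6) = -10 + 5*18 = -10 + 90 = 80)
14 + l*4 = 14 + 80*4 = 14 + 320 = 334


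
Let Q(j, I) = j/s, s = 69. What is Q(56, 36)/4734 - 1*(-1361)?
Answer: 222282631/163323 ≈ 1361.0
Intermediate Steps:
Q(j, I) = j/69
Q(56, 36)/4734 - 1*(-1361) = ((1/69)*56)/4734 - 1*(-1361) = (56/69)*(1/4734) + 1361 = 28/163323 + 1361 = 222282631/163323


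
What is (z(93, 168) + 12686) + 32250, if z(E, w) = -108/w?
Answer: 629095/14 ≈ 44935.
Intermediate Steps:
(z(93, 168) + 12686) + 32250 = (-108/168 + 12686) + 32250 = (-108*1/168 + 12686) + 32250 = (-9/14 + 12686) + 32250 = 177595/14 + 32250 = 629095/14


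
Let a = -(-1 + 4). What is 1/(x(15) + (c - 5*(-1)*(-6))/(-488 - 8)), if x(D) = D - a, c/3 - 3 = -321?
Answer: 62/1239 ≈ 0.050040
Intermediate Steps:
a = -3 (a = -1*3 = -3)
c = -954 (c = 9 + 3*(-321) = 9 - 963 = -954)
x(D) = 3 + D (x(D) = D - 1*(-3) = D + 3 = 3 + D)
1/(x(15) + (c - 5*(-1)*(-6))/(-488 - 8)) = 1/((3 + 15) + (-954 - 5*(-1)*(-6))/(-488 - 8)) = 1/(18 + (-954 + 5*(-6))/(-496)) = 1/(18 + (-954 - 30)*(-1/496)) = 1/(18 - 984*(-1/496)) = 1/(18 + 123/62) = 1/(1239/62) = 62/1239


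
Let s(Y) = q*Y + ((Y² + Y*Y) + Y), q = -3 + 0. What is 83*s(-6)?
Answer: 6972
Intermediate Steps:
q = -3
s(Y) = -2*Y + 2*Y² (s(Y) = -3*Y + ((Y² + Y*Y) + Y) = -3*Y + ((Y² + Y²) + Y) = -3*Y + (2*Y² + Y) = -3*Y + (Y + 2*Y²) = -2*Y + 2*Y²)
83*s(-6) = 83*(2*(-6)*(-1 - 6)) = 83*(2*(-6)*(-7)) = 83*84 = 6972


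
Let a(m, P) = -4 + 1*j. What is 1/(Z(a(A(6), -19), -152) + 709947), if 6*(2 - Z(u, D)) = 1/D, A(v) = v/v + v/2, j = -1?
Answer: 912/647473489 ≈ 1.4086e-6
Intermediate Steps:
A(v) = 1 + v/2 (A(v) = 1 + v*(½) = 1 + v/2)
a(m, P) = -5 (a(m, P) = -4 + 1*(-1) = -4 - 1 = -5)
Z(u, D) = 2 - 1/(6*D)
1/(Z(a(A(6), -19), -152) + 709947) = 1/((2 - ⅙/(-152)) + 709947) = 1/((2 - ⅙*(-1/152)) + 709947) = 1/((2 + 1/912) + 709947) = 1/(1825/912 + 709947) = 1/(647473489/912) = 912/647473489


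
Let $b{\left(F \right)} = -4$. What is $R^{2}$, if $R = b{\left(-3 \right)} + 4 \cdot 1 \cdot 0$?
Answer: $16$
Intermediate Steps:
$R = -4$ ($R = -4 + 4 \cdot 1 \cdot 0 = -4 + 4 \cdot 0 = -4 + 0 = -4$)
$R^{2} = \left(-4\right)^{2} = 16$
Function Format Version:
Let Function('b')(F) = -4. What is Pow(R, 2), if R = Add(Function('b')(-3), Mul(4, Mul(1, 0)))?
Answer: 16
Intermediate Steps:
R = -4 (R = Add(-4, Mul(4, Mul(1, 0))) = Add(-4, Mul(4, 0)) = Add(-4, 0) = -4)
Pow(R, 2) = Pow(-4, 2) = 16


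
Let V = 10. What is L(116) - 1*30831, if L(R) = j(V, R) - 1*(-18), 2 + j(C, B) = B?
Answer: -30699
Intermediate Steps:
j(C, B) = -2 + B
L(R) = 16 + R (L(R) = (-2 + R) - 1*(-18) = (-2 + R) + 18 = 16 + R)
L(116) - 1*30831 = (16 + 116) - 1*30831 = 132 - 30831 = -30699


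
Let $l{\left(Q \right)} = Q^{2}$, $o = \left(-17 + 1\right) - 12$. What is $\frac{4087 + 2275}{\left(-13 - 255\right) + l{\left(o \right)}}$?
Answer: $\frac{3181}{258} \approx 12.329$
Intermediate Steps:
$o = -28$ ($o = -16 - 12 = -28$)
$\frac{4087 + 2275}{\left(-13 - 255\right) + l{\left(o \right)}} = \frac{4087 + 2275}{\left(-13 - 255\right) + \left(-28\right)^{2}} = \frac{6362}{\left(-13 - 255\right) + 784} = \frac{6362}{-268 + 784} = \frac{6362}{516} = 6362 \cdot \frac{1}{516} = \frac{3181}{258}$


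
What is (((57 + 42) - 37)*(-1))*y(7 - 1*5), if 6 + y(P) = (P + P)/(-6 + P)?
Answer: 434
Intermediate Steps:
y(P) = -6 + 2*P/(-6 + P) (y(P) = -6 + (P + P)/(-6 + P) = -6 + (2*P)/(-6 + P) = -6 + 2*P/(-6 + P))
(((57 + 42) - 37)*(-1))*y(7 - 1*5) = (((57 + 42) - 37)*(-1))*(4*(9 - (7 - 1*5))/(-6 + (7 - 1*5))) = ((99 - 37)*(-1))*(4*(9 - (7 - 5))/(-6 + (7 - 5))) = (62*(-1))*(4*(9 - 1*2)/(-6 + 2)) = -248*(9 - 2)/(-4) = -248*(-1)*7/4 = -62*(-7) = 434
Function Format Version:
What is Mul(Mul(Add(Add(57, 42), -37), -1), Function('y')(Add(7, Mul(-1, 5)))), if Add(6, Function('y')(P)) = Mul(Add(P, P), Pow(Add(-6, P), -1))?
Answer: 434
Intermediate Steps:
Function('y')(P) = Add(-6, Mul(2, P, Pow(Add(-6, P), -1))) (Function('y')(P) = Add(-6, Mul(Add(P, P), Pow(Add(-6, P), -1))) = Add(-6, Mul(Mul(2, P), Pow(Add(-6, P), -1))) = Add(-6, Mul(2, P, Pow(Add(-6, P), -1))))
Mul(Mul(Add(Add(57, 42), -37), -1), Function('y')(Add(7, Mul(-1, 5)))) = Mul(Mul(Add(Add(57, 42), -37), -1), Mul(4, Pow(Add(-6, Add(7, Mul(-1, 5))), -1), Add(9, Mul(-1, Add(7, Mul(-1, 5)))))) = Mul(Mul(Add(99, -37), -1), Mul(4, Pow(Add(-6, Add(7, -5)), -1), Add(9, Mul(-1, Add(7, -5))))) = Mul(Mul(62, -1), Mul(4, Pow(Add(-6, 2), -1), Add(9, Mul(-1, 2)))) = Mul(-62, Mul(4, Pow(-4, -1), Add(9, -2))) = Mul(-62, Mul(4, Rational(-1, 4), 7)) = Mul(-62, -7) = 434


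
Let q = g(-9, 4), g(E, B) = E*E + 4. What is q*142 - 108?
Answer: 11962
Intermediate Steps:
g(E, B) = 4 + E² (g(E, B) = E² + 4 = 4 + E²)
q = 85 (q = 4 + (-9)² = 4 + 81 = 85)
q*142 - 108 = 85*142 - 108 = 12070 - 108 = 11962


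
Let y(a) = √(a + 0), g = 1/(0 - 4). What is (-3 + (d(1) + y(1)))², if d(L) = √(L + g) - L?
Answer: (-6 + √3)²/4 ≈ 4.5538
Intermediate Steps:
g = -¼ (g = 1/(-4) = -¼ ≈ -0.25000)
y(a) = √a
d(L) = √(-¼ + L) - L (d(L) = √(L - ¼) - L = √(-¼ + L) - L)
(-3 + (d(1) + y(1)))² = (-3 + ((√(-1 + 4*1)/2 - 1*1) + √1))² = (-3 + ((√(-1 + 4)/2 - 1) + 1))² = (-3 + ((√3/2 - 1) + 1))² = (-3 + ((-1 + √3/2) + 1))² = (-3 + √3/2)²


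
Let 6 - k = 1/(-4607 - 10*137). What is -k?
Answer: -35863/5977 ≈ -6.0002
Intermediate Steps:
k = 35863/5977 (k = 6 - 1/(-4607 - 10*137) = 6 - 1/(-4607 - 1370) = 6 - 1/(-5977) = 6 - 1*(-1/5977) = 6 + 1/5977 = 35863/5977 ≈ 6.0002)
-k = -1*35863/5977 = -35863/5977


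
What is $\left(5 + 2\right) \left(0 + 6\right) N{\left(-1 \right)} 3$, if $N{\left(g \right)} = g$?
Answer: $-126$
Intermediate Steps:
$\left(5 + 2\right) \left(0 + 6\right) N{\left(-1 \right)} 3 = \left(5 + 2\right) \left(0 + 6\right) \left(-1\right) 3 = 7 \cdot 6 \left(-1\right) 3 = 42 \left(-1\right) 3 = \left(-42\right) 3 = -126$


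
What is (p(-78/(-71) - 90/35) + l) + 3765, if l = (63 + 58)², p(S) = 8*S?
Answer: 9141926/497 ≈ 18394.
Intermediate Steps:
l = 14641 (l = 121² = 14641)
(p(-78/(-71) - 90/35) + l) + 3765 = (8*(-78/(-71) - 90/35) + 14641) + 3765 = (8*(-78*(-1/71) - 90*1/35) + 14641) + 3765 = (8*(78/71 - 18/7) + 14641) + 3765 = (8*(-732/497) + 14641) + 3765 = (-5856/497 + 14641) + 3765 = 7270721/497 + 3765 = 9141926/497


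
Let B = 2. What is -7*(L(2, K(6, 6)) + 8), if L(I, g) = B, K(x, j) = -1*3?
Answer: -70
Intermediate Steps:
K(x, j) = -3
L(I, g) = 2
-7*(L(2, K(6, 6)) + 8) = -7*(2 + 8) = -7*10 = -70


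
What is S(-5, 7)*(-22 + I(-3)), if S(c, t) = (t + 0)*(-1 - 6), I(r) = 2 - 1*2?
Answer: 1078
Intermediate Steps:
I(r) = 0 (I(r) = 2 - 2 = 0)
S(c, t) = -7*t (S(c, t) = t*(-7) = -7*t)
S(-5, 7)*(-22 + I(-3)) = (-7*7)*(-22 + 0) = -49*(-22) = 1078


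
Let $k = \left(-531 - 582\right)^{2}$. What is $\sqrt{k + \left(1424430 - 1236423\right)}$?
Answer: $2 \sqrt{356694} \approx 1194.5$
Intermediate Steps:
$k = 1238769$ ($k = \left(-1113\right)^{2} = 1238769$)
$\sqrt{k + \left(1424430 - 1236423\right)} = \sqrt{1238769 + \left(1424430 - 1236423\right)} = \sqrt{1238769 + 188007} = \sqrt{1426776} = 2 \sqrt{356694}$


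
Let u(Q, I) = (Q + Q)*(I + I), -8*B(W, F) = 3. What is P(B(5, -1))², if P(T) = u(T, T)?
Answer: 81/256 ≈ 0.31641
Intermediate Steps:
B(W, F) = -3/8 (B(W, F) = -⅛*3 = -3/8)
u(Q, I) = 4*I*Q (u(Q, I) = (2*Q)*(2*I) = 4*I*Q)
P(T) = 4*T² (P(T) = 4*T*T = 4*T²)
P(B(5, -1))² = (4*(-3/8)²)² = (4*(9/64))² = (9/16)² = 81/256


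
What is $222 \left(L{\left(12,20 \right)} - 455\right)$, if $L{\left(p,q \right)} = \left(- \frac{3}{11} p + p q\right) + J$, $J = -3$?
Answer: $- \frac{540348}{11} \approx -49123.0$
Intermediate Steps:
$L{\left(p,q \right)} = -3 - \frac{3 p}{11} + p q$ ($L{\left(p,q \right)} = \left(- \frac{3}{11} p + p q\right) - 3 = \left(\left(-3\right) \frac{1}{11} p + p q\right) - 3 = \left(- \frac{3 p}{11} + p q\right) - 3 = -3 - \frac{3 p}{11} + p q$)
$222 \left(L{\left(12,20 \right)} - 455\right) = 222 \left(\left(-3 - \frac{36}{11} + 12 \cdot 20\right) - 455\right) = 222 \left(\left(-3 - \frac{36}{11} + 240\right) - 455\right) = 222 \left(\frac{2571}{11} - 455\right) = 222 \left(- \frac{2434}{11}\right) = - \frac{540348}{11}$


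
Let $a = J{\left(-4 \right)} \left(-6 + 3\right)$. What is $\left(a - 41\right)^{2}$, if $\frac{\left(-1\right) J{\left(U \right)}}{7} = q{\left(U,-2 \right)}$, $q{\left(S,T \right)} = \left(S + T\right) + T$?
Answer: $43681$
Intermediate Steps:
$q{\left(S,T \right)} = S + 2 T$
$J{\left(U \right)} = 28 - 7 U$ ($J{\left(U \right)} = - 7 \left(U + 2 \left(-2\right)\right) = - 7 \left(U - 4\right) = - 7 \left(-4 + U\right) = 28 - 7 U$)
$a = -168$ ($a = \left(28 - -28\right) \left(-6 + 3\right) = \left(28 + 28\right) \left(-3\right) = 56 \left(-3\right) = -168$)
$\left(a - 41\right)^{2} = \left(-168 - 41\right)^{2} = \left(-209\right)^{2} = 43681$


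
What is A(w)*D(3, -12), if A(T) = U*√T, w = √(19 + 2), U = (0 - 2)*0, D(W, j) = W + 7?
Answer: 0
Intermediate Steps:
D(W, j) = 7 + W
U = 0 (U = -2*0 = 0)
w = √21 ≈ 4.5826
A(T) = 0 (A(T) = 0*√T = 0)
A(w)*D(3, -12) = 0*(7 + 3) = 0*10 = 0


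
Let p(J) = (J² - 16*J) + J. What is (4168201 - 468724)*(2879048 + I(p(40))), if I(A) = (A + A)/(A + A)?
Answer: 10650975557373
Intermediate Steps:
p(J) = J² - 15*J
I(A) = 1 (I(A) = (2*A)/((2*A)) = (2*A)*(1/(2*A)) = 1)
(4168201 - 468724)*(2879048 + I(p(40))) = (4168201 - 468724)*(2879048 + 1) = 3699477*2879049 = 10650975557373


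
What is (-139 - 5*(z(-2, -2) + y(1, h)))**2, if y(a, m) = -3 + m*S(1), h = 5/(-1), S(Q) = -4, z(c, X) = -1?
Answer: 47961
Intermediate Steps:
h = -5 (h = 5*(-1) = -5)
y(a, m) = -3 - 4*m (y(a, m) = -3 + m*(-4) = -3 - 4*m)
(-139 - 5*(z(-2, -2) + y(1, h)))**2 = (-139 - 5*(-1 + (-3 - 4*(-5))))**2 = (-139 - 5*(-1 + (-3 + 20)))**2 = (-139 - 5*(-1 + 17))**2 = (-139 - 5*16)**2 = (-139 - 80)**2 = (-219)**2 = 47961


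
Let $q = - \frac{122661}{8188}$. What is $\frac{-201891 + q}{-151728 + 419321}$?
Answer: $- \frac{1653206169}{2191051484} \approx -0.75453$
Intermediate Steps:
$q = - \frac{122661}{8188}$ ($q = \left(-122661\right) \frac{1}{8188} = - \frac{122661}{8188} \approx -14.981$)
$\frac{-201891 + q}{-151728 + 419321} = \frac{-201891 - \frac{122661}{8188}}{-151728 + 419321} = - \frac{1653206169}{8188 \cdot 267593} = \left(- \frac{1653206169}{8188}\right) \frac{1}{267593} = - \frac{1653206169}{2191051484}$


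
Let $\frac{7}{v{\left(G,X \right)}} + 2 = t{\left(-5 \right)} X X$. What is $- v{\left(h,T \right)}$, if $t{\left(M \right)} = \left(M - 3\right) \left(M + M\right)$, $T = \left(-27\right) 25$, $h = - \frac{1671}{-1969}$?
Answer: $- \frac{7}{36449998} \approx -1.9204 \cdot 10^{-7}$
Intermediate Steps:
$h = \frac{1671}{1969}$ ($h = \left(-1671\right) \left(- \frac{1}{1969}\right) = \frac{1671}{1969} \approx 0.84865$)
$T = -675$
$t{\left(M \right)} = 2 M \left(-3 + M\right)$ ($t{\left(M \right)} = \left(-3 + M\right) 2 M = 2 M \left(-3 + M\right)$)
$v{\left(G,X \right)} = \frac{7}{-2 + 80 X^{2}}$ ($v{\left(G,X \right)} = \frac{7}{-2 + 2 \left(-5\right) \left(-3 - 5\right) X X} = \frac{7}{-2 + 2 \left(-5\right) \left(-8\right) X X} = \frac{7}{-2 + 80 X X} = \frac{7}{-2 + 80 X^{2}}$)
$- v{\left(h,T \right)} = - \frac{7}{2 \left(-1 + 40 \left(-675\right)^{2}\right)} = - \frac{7}{2 \left(-1 + 40 \cdot 455625\right)} = - \frac{7}{2 \left(-1 + 18225000\right)} = - \frac{7}{2 \cdot 18224999} = \left(-1\right) \frac{7}{36449998} = - \frac{7}{36449998}$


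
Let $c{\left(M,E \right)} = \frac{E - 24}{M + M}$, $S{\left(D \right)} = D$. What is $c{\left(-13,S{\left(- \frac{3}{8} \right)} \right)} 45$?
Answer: $\frac{675}{16} \approx 42.188$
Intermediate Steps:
$c{\left(M,E \right)} = \frac{-24 + E}{2 M}$
$c{\left(-13,S{\left(- \frac{3}{8} \right)} \right)} 45 = \frac{-24 - \frac{3}{8}}{2 \left(-13\right)} 45 = \frac{1}{2} \left(- \frac{1}{13}\right) \left(-24 - \frac{3}{8}\right) 45 = \frac{1}{2} \left(- \frac{1}{13}\right) \left(- \frac{195}{8}\right) 45 = \frac{15}{16} \cdot 45 = \frac{675}{16}$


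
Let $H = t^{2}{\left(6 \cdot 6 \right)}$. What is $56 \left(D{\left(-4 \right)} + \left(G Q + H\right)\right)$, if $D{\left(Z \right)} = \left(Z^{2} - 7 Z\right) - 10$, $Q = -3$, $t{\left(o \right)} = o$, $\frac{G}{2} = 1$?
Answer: $74144$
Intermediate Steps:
$G = 2$ ($G = 2 \cdot 1 = 2$)
$H = 1296$ ($H = \left(6 \cdot 6\right)^{2} = 36^{2} = 1296$)
$D{\left(Z \right)} = -10 + Z^{2} - 7 Z$
$56 \left(D{\left(-4 \right)} + \left(G Q + H\right)\right) = 56 \left(\left(-10 + \left(-4\right)^{2} - -28\right) + \left(2 \left(-3\right) + 1296\right)\right) = 56 \left(\left(-10 + 16 + 28\right) + \left(-6 + 1296\right)\right) = 56 \left(34 + 1290\right) = 56 \cdot 1324 = 74144$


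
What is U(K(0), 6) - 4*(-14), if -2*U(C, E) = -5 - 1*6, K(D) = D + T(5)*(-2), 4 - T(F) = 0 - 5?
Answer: 123/2 ≈ 61.500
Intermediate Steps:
T(F) = 9 (T(F) = 4 - (0 - 5) = 4 - 1*(-5) = 4 + 5 = 9)
K(D) = -18 + D (K(D) = D + 9*(-2) = D - 18 = -18 + D)
U(C, E) = 11/2 (U(C, E) = -(-5 - 1*6)/2 = -(-5 - 6)/2 = -½*(-11) = 11/2)
U(K(0), 6) - 4*(-14) = 11/2 - 4*(-14) = 11/2 + 56 = 123/2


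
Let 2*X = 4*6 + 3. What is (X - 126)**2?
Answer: 50625/4 ≈ 12656.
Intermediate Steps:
X = 27/2 (X = (4*6 + 3)/2 = (24 + 3)/2 = (1/2)*27 = 27/2 ≈ 13.500)
(X - 126)**2 = (27/2 - 126)**2 = (-225/2)**2 = 50625/4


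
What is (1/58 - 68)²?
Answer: 15547249/3364 ≈ 4621.7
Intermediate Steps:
(1/58 - 68)² = (-3943/58)² = 15547249/3364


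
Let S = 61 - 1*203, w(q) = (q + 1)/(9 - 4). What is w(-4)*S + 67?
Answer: 761/5 ≈ 152.20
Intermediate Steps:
w(q) = 1/5 + q/5 (w(q) = (1 + q)/5 = (1 + q)*(1/5) = 1/5 + q/5)
S = -142 (S = 61 - 203 = -142)
w(-4)*S + 67 = (1/5 + (1/5)*(-4))*(-142) + 67 = (1/5 - 4/5)*(-142) + 67 = -3/5*(-142) + 67 = 426/5 + 67 = 761/5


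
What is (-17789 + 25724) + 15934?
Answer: 23869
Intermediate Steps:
(-17789 + 25724) + 15934 = 7935 + 15934 = 23869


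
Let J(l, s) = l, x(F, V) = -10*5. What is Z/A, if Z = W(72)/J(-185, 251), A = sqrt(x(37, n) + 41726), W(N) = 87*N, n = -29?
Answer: -1044*sqrt(10419)/642505 ≈ -0.16586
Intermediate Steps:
x(F, V) = -50
A = 2*sqrt(10419) (A = sqrt(-50 + 41726) = sqrt(41676) = 2*sqrt(10419) ≈ 204.15)
Z = -6264/185 (Z = (87*72)/(-185) = 6264*(-1/185) = -6264/185 ≈ -33.859)
Z/A = -6264*sqrt(10419)/20838/185 = -1044*sqrt(10419)/642505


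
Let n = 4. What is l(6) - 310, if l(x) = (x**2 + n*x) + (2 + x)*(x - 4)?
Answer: -234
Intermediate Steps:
l(x) = x**2 + 4*x + (-4 + x)*(2 + x) (l(x) = (x**2 + 4*x) + (2 + x)*(x - 4) = (x**2 + 4*x) + (2 + x)*(-4 + x) = (x**2 + 4*x) + (-4 + x)*(2 + x) = x**2 + 4*x + (-4 + x)*(2 + x))
l(6) - 310 = (-8 + 2*6 + 2*6**2) - 310 = (-8 + 12 + 2*36) - 310 = (-8 + 12 + 72) - 310 = 76 - 310 = -234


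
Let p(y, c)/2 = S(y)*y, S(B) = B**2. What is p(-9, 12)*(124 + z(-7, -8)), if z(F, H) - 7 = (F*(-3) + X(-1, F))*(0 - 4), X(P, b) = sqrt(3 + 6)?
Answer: -51030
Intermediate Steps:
X(P, b) = 3 (X(P, b) = sqrt(9) = 3)
z(F, H) = -5 + 12*F (z(F, H) = 7 + (F*(-3) + 3)*(0 - 4) = 7 + (-3*F + 3)*(-4) = 7 + (3 - 3*F)*(-4) = 7 + (-12 + 12*F) = -5 + 12*F)
p(y, c) = 2*y**3 (p(y, c) = 2*(y**2*y) = 2*y**3)
p(-9, 12)*(124 + z(-7, -8)) = (2*(-9)**3)*(124 + (-5 + 12*(-7))) = (2*(-729))*(124 + (-5 - 84)) = -1458*(124 - 89) = -1458*35 = -51030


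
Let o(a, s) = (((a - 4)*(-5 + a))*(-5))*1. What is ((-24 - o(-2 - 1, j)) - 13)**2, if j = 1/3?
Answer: 59049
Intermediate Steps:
j = 1/3 (j = 1*(1/3) = 1/3 ≈ 0.33333)
o(a, s) = -5*(-5 + a)*(-4 + a) (o(a, s) = (((-4 + a)*(-5 + a))*(-5))*1 = (((-5 + a)*(-4 + a))*(-5))*1 = -5*(-5 + a)*(-4 + a)*1 = -5*(-5 + a)*(-4 + a))
((-24 - o(-2 - 1, j)) - 13)**2 = ((-24 - (-100 - 5*(-2 - 1)**2 + 45*(-2 - 1))) - 13)**2 = ((-24 - (-100 - 5*(-3)**2 + 45*(-3))) - 13)**2 = ((-24 - (-100 - 5*9 - 135)) - 13)**2 = ((-24 - (-100 - 45 - 135)) - 13)**2 = ((-24 - 1*(-280)) - 13)**2 = ((-24 + 280) - 13)**2 = (256 - 13)**2 = 243**2 = 59049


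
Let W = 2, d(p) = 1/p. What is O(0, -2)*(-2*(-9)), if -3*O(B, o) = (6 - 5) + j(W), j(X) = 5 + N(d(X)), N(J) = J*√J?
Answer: -36 - 3*√2/2 ≈ -38.121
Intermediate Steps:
N(J) = J^(3/2)
j(X) = 5 + (1/X)^(3/2)
O(B, o) = -2 - √2/12 (O(B, o) = -((6 - 5) + (5 + (1/2)^(3/2)))/3 = -(1 + (5 + (½)^(3/2)))/3 = -(1 + (5 + √2/4))/3 = -(6 + √2/4)/3 = -2 - √2/12)
O(0, -2)*(-2*(-9)) = (-2 - √2/12)*(-2*(-9)) = (-2 - √2/12)*18 = -36 - 3*√2/2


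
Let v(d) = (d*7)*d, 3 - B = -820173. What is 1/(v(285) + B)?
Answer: 1/1388751 ≈ 7.2007e-7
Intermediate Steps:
B = 820176 (B = 3 - 1*(-820173) = 3 + 820173 = 820176)
v(d) = 7*d² (v(d) = (7*d)*d = 7*d²)
1/(v(285) + B) = 1/(7*285² + 820176) = 1/(7*81225 + 820176) = 1/(568575 + 820176) = 1/1388751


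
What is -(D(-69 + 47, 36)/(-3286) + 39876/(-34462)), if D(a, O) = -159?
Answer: 1184463/1068322 ≈ 1.1087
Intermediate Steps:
-(D(-69 + 47, 36)/(-3286) + 39876/(-34462)) = -(-159/(-3286) + 39876/(-34462)) = -(-159*(-1/3286) + 39876*(-1/34462)) = -(3/62 - 19938/17231) = -1*(-1184463/1068322) = 1184463/1068322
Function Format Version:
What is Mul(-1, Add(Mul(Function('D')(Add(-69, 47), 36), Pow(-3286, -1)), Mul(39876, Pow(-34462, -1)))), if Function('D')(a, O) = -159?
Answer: Rational(1184463, 1068322) ≈ 1.1087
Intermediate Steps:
Mul(-1, Add(Mul(Function('D')(Add(-69, 47), 36), Pow(-3286, -1)), Mul(39876, Pow(-34462, -1)))) = Mul(-1, Add(Mul(-159, Pow(-3286, -1)), Mul(39876, Pow(-34462, -1)))) = Mul(-1, Add(Mul(-159, Rational(-1, 3286)), Mul(39876, Rational(-1, 34462)))) = Mul(-1, Add(Rational(3, 62), Rational(-19938, 17231))) = Mul(-1, Rational(-1184463, 1068322)) = Rational(1184463, 1068322)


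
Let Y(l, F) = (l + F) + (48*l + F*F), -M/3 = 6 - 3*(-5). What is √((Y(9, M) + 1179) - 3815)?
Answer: √1711 ≈ 41.364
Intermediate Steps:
M = -63 (M = -3*(6 - 3*(-5)) = -3*(6 + 15) = -3*21 = -63)
Y(l, F) = F + F² + 49*l (Y(l, F) = (F + l) + (48*l + F²) = (F + l) + (F² + 48*l) = F + F² + 49*l)
√((Y(9, M) + 1179) - 3815) = √(((-63 + (-63)² + 49*9) + 1179) - 3815) = √(((-63 + 3969 + 441) + 1179) - 3815) = √((4347 + 1179) - 3815) = √(5526 - 3815) = √1711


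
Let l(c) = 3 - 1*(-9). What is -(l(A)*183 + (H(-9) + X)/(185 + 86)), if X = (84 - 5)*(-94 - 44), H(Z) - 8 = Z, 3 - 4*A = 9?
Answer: -584213/271 ≈ -2155.8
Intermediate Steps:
A = -3/2 (A = 3/4 - 1/4*9 = 3/4 - 9/4 = -3/2 ≈ -1.5000)
H(Z) = 8 + Z
X = -10902 (X = 79*(-138) = -10902)
l(c) = 12 (l(c) = 3 + 9 = 12)
-(l(A)*183 + (H(-9) + X)/(185 + 86)) = -(12*183 + ((8 - 9) - 10902)/(185 + 86)) = -(2196 + (-1 - 10902)/271) = -(2196 - 10903*1/271) = -(2196 - 10903/271) = -1*584213/271 = -584213/271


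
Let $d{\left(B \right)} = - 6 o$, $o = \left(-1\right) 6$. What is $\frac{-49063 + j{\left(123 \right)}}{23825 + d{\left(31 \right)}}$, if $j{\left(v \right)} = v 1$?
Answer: $- \frac{48940}{23861} \approx -2.051$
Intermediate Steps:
$o = -6$
$j{\left(v \right)} = v$
$d{\left(B \right)} = 36$ ($d{\left(B \right)} = \left(-6\right) \left(-6\right) = 36$)
$\frac{-49063 + j{\left(123 \right)}}{23825 + d{\left(31 \right)}} = \frac{-49063 + 123}{23825 + 36} = - \frac{48940}{23861}$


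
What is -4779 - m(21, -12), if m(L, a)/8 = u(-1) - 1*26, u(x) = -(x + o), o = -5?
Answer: -4619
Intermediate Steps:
u(x) = 5 - x (u(x) = -(x - 5) = -(-5 + x) = 5 - x)
m(L, a) = -160 (m(L, a) = 8*((5 - 1*(-1)) - 1*26) = 8*((5 + 1) - 26) = 8*(6 - 26) = 8*(-20) = -160)
-4779 - m(21, -12) = -4779 - 1*(-160) = -4779 + 160 = -4619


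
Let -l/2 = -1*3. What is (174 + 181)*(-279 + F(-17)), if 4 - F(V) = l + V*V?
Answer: -202350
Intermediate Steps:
l = 6 (l = -(-2)*3 = -2*(-3) = 6)
F(V) = -2 - V**2 (F(V) = 4 - (6 + V*V) = 4 - (6 + V**2) = 4 + (-6 - V**2) = -2 - V**2)
(174 + 181)*(-279 + F(-17)) = (174 + 181)*(-279 + (-2 - 1*(-17)**2)) = 355*(-279 + (-2 - 1*289)) = 355*(-279 + (-2 - 289)) = 355*(-279 - 291) = 355*(-570) = -202350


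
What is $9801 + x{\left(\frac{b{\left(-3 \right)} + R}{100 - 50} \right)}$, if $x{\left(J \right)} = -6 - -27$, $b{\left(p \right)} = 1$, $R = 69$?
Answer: $9822$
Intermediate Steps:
$x{\left(J \right)} = 21$ ($x{\left(J \right)} = -6 + 27 = 21$)
$9801 + x{\left(\frac{b{\left(-3 \right)} + R}{100 - 50} \right)} = 9801 + 21 = 9822$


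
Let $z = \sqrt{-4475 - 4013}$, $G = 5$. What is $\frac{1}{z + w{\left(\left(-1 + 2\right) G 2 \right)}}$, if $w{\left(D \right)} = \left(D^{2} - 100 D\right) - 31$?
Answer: $- \frac{931}{875249} - \frac{2 i \sqrt{2122}}{875249} \approx -0.0010637 - 0.00010526 i$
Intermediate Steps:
$z = 2 i \sqrt{2122}$ ($z = \sqrt{-8488} = 2 i \sqrt{2122} \approx 92.13 i$)
$w{\left(D \right)} = -31 + D^{2} - 100 D$
$\frac{1}{z + w{\left(\left(-1 + 2\right) G 2 \right)}} = \frac{1}{2 i \sqrt{2122} - \left(31 - 100 \left(-1 + 2\right)^{2} + 100 \left(-1 + 2\right) 5 \cdot 2\right)} = \frac{1}{2 i \sqrt{2122} - \left(31 - 100 + 100 \cdot 1 \cdot 5 \cdot 2\right)} = \frac{1}{2 i \sqrt{2122} - \left(31 - 100 + 100 \cdot 5 \cdot 2\right)} = \frac{1}{2 i \sqrt{2122} - \left(1031 - 100\right)} = \frac{1}{2 i \sqrt{2122} - 931} = \frac{1}{-931 + 2 i \sqrt{2122}}$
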